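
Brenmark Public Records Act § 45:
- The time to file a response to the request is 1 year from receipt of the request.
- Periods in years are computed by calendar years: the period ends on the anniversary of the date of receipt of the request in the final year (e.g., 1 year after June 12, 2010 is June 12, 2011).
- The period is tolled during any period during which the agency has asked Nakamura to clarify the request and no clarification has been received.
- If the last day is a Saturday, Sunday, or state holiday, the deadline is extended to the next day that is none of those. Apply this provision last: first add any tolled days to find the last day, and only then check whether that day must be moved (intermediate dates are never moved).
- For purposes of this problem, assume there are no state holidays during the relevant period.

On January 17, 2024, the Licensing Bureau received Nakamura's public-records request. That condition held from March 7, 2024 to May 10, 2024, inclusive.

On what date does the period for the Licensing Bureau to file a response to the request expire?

1 year after January 17, 2024 is January 17, 2025.
From March 7, 2024 through May 10, 2024 inclusive is 65 days; tolling adds 65 days: January 17, 2025 + 65 days = March 23, 2025.
March 23, 2025 is Sunday. The next qualifying day is March 24, 2025.

March 24, 2025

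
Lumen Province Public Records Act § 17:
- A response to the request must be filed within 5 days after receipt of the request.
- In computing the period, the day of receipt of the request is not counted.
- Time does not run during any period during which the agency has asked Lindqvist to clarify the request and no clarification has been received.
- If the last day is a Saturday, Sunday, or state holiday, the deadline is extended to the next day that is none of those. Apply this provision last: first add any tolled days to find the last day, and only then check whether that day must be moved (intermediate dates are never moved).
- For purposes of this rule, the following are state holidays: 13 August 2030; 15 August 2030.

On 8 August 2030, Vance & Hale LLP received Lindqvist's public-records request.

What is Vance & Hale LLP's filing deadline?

5 days after 8 August 2030 is August 13, 2030.
August 13, 2030 is a listed holiday. The next qualifying day is August 14, 2030.

August 14, 2030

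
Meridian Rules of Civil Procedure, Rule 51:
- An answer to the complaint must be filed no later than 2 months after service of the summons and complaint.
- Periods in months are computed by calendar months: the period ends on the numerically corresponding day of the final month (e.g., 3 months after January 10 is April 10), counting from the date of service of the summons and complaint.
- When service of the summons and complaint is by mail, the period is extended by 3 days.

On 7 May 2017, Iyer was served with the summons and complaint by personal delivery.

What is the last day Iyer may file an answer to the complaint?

2 months after 7 May 2017 is July 7, 2017.
Service was not by mail, so no mail extension applies.

July 7, 2017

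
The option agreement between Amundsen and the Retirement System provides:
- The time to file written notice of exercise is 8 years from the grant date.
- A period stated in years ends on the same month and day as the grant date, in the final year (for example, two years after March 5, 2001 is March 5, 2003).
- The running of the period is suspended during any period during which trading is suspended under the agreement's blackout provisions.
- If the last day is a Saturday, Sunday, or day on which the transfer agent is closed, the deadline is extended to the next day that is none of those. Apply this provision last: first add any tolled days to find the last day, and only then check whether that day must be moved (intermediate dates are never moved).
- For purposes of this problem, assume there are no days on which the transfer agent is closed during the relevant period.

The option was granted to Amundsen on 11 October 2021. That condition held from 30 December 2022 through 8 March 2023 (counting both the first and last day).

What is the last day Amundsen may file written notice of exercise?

December 19, 2029

8 years after 11 October 2021 is October 11, 2029.
From December 30, 2022 through March 8, 2023 inclusive is 69 days; tolling adds 69 days: October 11, 2029 + 69 days = December 19, 2029.
December 19, 2029 is a Wednesday and not a day on which the transfer agent is closed, so no extension applies.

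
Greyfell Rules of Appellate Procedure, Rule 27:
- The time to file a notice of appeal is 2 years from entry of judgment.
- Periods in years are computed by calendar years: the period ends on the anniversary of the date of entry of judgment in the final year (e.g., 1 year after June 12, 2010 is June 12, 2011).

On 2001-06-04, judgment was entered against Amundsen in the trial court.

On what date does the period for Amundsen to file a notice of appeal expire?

June 4, 2003

2 years after 2001-06-04 is June 4, 2003.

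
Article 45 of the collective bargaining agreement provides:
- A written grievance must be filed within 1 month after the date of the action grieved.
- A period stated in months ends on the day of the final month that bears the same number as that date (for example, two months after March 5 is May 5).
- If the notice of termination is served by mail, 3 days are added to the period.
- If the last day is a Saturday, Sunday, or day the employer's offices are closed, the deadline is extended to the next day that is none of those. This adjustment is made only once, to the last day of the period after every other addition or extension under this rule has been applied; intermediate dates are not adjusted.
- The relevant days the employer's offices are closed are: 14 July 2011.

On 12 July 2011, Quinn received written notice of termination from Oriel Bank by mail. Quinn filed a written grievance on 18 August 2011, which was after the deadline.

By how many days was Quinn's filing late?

3 days

1 month after 12 July 2011 is August 12, 2011.
Service was by mail, adding 3 days: August 12, 2011 + 3 days = August 15, 2011.
August 15, 2011 is a Monday and not a day the employer's offices are closed, so no extension applies.
The deadline is August 15, 2011; from August 15, 2011 to August 18, 2011 is 3 days.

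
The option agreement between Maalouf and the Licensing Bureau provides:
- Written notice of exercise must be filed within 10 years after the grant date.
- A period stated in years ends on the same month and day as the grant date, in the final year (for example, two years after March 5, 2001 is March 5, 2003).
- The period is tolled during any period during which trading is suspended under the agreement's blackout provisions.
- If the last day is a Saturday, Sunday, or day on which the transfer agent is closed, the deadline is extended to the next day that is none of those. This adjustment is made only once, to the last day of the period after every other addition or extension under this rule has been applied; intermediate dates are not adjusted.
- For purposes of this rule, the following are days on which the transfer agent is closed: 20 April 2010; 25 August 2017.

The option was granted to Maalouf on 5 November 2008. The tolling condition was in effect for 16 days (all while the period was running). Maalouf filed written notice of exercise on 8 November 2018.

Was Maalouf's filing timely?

10 years after 5 November 2008 is November 5, 2018.
Tolling adds 16 days: November 5, 2018 + 16 days = November 21, 2018.
November 21, 2018 is a Wednesday and not a day on which the transfer agent is closed, so no extension applies.
The deadline is November 21, 2018; the filing on November 8, 2018 is on or before that date.

Yes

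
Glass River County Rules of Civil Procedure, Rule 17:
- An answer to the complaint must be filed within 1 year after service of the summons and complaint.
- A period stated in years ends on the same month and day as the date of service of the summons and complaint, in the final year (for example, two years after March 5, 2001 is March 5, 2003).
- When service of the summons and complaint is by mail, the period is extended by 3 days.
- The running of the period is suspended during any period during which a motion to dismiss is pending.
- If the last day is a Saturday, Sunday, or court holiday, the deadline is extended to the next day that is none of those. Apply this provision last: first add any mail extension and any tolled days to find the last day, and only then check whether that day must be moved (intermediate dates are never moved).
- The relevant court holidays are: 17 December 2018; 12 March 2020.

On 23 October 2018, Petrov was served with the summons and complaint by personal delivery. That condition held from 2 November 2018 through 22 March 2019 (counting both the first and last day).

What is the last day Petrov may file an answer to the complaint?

1 year after 23 October 2018 is October 23, 2019.
Service was not by mail, so no mail extension applies.
From November 2, 2018 through March 22, 2019 inclusive is 141 days; tolling adds 141 days: October 23, 2019 + 141 days = March 12, 2020.
March 12, 2020 is a listed holiday. The next qualifying day is March 13, 2020.

March 13, 2020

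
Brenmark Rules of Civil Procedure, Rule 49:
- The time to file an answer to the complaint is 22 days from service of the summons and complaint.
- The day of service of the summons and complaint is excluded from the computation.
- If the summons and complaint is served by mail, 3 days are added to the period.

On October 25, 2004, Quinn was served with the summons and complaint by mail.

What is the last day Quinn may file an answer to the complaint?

22 days after October 25, 2004 is November 16, 2004.
Service was by mail, adding 3 days: November 16, 2004 + 3 days = November 19, 2004.

November 19, 2004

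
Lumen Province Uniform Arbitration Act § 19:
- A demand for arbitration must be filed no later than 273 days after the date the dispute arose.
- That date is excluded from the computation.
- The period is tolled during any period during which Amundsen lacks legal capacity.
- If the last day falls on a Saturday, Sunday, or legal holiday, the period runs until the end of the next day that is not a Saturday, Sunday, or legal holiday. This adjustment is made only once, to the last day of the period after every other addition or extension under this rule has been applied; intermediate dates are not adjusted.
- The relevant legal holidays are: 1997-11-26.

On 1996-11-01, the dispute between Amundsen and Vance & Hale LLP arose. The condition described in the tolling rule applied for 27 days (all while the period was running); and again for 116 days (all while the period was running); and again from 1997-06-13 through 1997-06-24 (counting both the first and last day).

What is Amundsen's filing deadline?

273 days after 1996-11-01 is August 1, 1997.
Tolling adds 27 days: August 1, 1997 + 27 days = August 28, 1997.
Tolling adds 116 days: August 28, 1997 + 116 days = December 22, 1997.
From June 13, 1997 through June 24, 1997 inclusive is 12 days; tolling adds 12 days: December 22, 1997 + 12 days = January 3, 1998.
January 3, 1998 is Saturday; January 4, 1998 is Sunday. The next qualifying day is January 5, 1998.

January 5, 1998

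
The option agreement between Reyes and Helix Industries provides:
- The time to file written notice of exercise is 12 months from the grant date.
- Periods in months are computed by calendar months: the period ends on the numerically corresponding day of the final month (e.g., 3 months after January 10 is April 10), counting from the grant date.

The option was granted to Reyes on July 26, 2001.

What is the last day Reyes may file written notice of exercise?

12 months after July 26, 2001 is July 26, 2002.

July 26, 2002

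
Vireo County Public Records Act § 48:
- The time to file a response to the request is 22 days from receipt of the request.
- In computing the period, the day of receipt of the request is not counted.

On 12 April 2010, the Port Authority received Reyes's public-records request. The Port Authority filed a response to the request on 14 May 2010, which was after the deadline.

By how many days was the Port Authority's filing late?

22 days after 12 April 2010 is May 4, 2010.
The deadline is May 4, 2010; from May 4, 2010 to May 14, 2010 is 10 days.

10 days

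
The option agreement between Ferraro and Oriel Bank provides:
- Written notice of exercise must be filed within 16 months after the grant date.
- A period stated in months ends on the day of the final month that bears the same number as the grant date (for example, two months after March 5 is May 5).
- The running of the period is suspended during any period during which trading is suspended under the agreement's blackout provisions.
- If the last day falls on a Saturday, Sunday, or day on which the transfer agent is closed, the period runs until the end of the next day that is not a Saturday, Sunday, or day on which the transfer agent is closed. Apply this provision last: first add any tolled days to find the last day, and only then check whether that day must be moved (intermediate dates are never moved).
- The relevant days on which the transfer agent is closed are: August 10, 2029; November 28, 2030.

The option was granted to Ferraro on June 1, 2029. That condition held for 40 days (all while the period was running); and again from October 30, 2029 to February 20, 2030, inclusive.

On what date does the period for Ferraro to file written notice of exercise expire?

March 4, 2031

16 months after June 1, 2029 is October 1, 2030.
Tolling adds 40 days: October 1, 2030 + 40 days = November 10, 2030.
From October 30, 2029 through February 20, 2030 inclusive is 114 days; tolling adds 114 days: November 10, 2030 + 114 days = March 4, 2031.
March 4, 2031 is a Tuesday and not a day on which the transfer agent is closed, so no extension applies.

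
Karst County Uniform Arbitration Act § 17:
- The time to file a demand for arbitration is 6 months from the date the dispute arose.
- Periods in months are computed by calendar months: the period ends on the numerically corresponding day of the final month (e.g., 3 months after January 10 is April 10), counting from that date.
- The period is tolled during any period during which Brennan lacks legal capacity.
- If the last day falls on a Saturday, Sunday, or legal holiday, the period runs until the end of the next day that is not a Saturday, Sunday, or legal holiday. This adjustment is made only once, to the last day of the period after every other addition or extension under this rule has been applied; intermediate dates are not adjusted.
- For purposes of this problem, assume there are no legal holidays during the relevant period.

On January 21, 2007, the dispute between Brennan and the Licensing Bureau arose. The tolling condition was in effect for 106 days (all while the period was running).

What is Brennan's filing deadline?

November 5, 2007

6 months after January 21, 2007 is July 21, 2007.
Tolling adds 106 days: July 21, 2007 + 106 days = November 4, 2007.
November 4, 2007 is Sunday. The next qualifying day is November 5, 2007.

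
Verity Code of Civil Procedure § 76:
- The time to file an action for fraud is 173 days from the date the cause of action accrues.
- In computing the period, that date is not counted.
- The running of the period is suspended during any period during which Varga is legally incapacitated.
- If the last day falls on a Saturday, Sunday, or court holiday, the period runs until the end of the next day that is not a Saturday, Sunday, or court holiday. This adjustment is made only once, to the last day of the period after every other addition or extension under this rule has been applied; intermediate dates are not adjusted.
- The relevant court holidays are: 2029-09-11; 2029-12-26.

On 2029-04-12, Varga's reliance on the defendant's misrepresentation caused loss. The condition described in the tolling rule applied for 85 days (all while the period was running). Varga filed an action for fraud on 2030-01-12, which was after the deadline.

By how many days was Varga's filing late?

16 days

173 days after 2029-04-12 is October 2, 2029.
Tolling adds 85 days: October 2, 2029 + 85 days = December 26, 2029.
December 26, 2029 is a listed holiday. The next qualifying day is December 27, 2029.
The deadline is December 27, 2029; from December 27, 2029 to January 12, 2030 is 16 days.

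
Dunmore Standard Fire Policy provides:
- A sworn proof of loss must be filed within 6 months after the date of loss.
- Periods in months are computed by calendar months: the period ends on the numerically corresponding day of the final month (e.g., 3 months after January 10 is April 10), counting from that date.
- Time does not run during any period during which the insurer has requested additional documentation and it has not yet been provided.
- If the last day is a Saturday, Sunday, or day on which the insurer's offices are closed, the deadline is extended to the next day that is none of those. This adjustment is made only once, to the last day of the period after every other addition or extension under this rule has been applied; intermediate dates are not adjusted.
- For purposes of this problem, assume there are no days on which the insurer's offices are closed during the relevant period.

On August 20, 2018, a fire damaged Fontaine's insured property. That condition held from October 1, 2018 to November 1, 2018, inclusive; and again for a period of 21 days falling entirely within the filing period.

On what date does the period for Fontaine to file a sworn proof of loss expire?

April 15, 2019

6 months after August 20, 2018 is February 20, 2019.
From October 1, 2018 through November 1, 2018 inclusive is 32 days; tolling adds 32 days: February 20, 2019 + 32 days = March 24, 2019.
Tolling adds 21 days: March 24, 2019 + 21 days = April 14, 2019.
April 14, 2019 is Sunday. The next qualifying day is April 15, 2019.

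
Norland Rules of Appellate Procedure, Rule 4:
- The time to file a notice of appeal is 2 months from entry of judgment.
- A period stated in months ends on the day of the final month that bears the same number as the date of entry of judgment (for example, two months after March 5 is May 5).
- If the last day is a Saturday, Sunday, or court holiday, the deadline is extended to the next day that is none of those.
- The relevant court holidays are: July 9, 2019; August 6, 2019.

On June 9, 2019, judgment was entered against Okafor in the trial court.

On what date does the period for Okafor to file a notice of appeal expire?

August 9, 2019

2 months after June 9, 2019 is August 9, 2019.
August 9, 2019 is a Friday and not a court holiday, so no extension applies.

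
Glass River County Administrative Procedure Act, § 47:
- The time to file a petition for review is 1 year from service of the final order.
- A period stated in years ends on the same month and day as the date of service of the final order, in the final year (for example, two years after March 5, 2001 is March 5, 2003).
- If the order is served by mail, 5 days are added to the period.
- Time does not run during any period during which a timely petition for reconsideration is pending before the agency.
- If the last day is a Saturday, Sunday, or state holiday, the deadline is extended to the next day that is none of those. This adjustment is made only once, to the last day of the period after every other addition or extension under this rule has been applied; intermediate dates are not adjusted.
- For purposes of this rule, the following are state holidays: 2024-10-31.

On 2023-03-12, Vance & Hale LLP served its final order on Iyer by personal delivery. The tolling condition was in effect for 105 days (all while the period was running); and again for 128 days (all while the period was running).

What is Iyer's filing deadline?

1 year after 2023-03-12 is March 12, 2024.
Service was not by mail, so no mail extension applies.
Tolling adds 105 days: March 12, 2024 + 105 days = June 25, 2024.
Tolling adds 128 days: June 25, 2024 + 128 days = October 31, 2024.
October 31, 2024 is a listed holiday. The next qualifying day is November 1, 2024.

November 1, 2024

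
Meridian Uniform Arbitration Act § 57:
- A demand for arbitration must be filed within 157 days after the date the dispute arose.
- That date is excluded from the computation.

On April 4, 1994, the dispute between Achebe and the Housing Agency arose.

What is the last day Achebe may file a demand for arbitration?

September 8, 1994

157 days after April 4, 1994 is September 8, 1994.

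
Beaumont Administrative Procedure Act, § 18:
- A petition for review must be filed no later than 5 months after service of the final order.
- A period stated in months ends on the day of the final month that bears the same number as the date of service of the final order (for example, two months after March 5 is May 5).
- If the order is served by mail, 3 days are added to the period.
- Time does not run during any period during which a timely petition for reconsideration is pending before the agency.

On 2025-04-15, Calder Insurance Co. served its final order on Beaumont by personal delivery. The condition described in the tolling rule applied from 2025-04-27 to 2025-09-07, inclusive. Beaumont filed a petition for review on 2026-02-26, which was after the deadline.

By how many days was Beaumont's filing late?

30 days

5 months after 2025-04-15 is September 15, 2025.
Service was not by mail, so no mail extension applies.
From April 27, 2025 through September 7, 2025 inclusive is 134 days; tolling adds 134 days: September 15, 2025 + 134 days = January 27, 2026.
The deadline is January 27, 2026; from January 27, 2026 to February 26, 2026 is 30 days.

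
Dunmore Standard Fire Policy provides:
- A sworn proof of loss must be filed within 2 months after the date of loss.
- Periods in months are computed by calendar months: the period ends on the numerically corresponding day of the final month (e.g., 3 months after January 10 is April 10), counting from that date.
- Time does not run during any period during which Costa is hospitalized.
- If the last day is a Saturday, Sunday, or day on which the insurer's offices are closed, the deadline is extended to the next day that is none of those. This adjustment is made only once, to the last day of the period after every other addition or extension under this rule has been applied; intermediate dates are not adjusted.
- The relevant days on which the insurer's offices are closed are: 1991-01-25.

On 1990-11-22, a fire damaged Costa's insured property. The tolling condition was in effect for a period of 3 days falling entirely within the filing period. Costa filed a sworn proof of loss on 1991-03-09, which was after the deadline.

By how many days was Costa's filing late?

2 months after 1990-11-22 is January 22, 1991.
Tolling adds 3 days: January 22, 1991 + 3 days = January 25, 1991.
January 25, 1991 is a listed holiday; January 26, 1991 is Saturday; January 27, 1991 is Sunday. The next qualifying day is January 28, 1991.
The deadline is January 28, 1991; from January 28, 1991 to March 9, 1991 is 40 days.

40 days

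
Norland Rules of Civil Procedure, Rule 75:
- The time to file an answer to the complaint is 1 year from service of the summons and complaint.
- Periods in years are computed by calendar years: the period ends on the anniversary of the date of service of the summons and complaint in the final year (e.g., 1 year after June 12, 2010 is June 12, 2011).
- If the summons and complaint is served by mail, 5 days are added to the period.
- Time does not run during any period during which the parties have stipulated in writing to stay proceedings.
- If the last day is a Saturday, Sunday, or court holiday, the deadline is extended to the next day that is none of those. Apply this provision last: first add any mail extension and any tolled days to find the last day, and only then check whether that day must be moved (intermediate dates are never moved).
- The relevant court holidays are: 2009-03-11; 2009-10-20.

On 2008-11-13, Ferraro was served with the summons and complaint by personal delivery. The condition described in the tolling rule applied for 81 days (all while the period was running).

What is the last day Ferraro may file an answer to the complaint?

1 year after 2008-11-13 is November 13, 2009.
Service was not by mail, so no mail extension applies.
Tolling adds 81 days: November 13, 2009 + 81 days = February 2, 2010.
February 2, 2010 is a Tuesday and not a court holiday, so no extension applies.

February 2, 2010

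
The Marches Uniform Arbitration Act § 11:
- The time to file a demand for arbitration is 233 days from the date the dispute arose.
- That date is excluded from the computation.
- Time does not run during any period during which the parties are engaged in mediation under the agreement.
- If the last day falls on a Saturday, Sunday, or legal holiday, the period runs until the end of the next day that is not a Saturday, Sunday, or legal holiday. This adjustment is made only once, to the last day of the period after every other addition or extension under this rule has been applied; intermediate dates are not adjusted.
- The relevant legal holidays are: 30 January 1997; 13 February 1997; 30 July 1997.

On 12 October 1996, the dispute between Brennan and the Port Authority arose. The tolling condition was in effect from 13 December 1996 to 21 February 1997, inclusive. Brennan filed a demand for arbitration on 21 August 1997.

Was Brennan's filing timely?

No

233 days after 12 October 1996 is June 2, 1997.
From December 13, 1996 through February 21, 1997 inclusive is 71 days; tolling adds 71 days: June 2, 1997 + 71 days = August 12, 1997.
August 12, 1997 is a Tuesday and not a legal holiday, so no extension applies.
The deadline is August 12, 1997; the filing on August 21, 1997 is after that date.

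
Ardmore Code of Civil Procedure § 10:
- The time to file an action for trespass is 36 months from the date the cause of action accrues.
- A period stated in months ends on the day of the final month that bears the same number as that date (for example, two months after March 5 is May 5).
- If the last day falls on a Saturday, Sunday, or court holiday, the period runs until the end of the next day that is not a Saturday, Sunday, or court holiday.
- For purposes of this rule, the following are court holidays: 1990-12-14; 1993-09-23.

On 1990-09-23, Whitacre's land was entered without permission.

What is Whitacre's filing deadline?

September 24, 1993

36 months after 1990-09-23 is September 23, 1993.
September 23, 1993 is a listed holiday. The next qualifying day is September 24, 1993.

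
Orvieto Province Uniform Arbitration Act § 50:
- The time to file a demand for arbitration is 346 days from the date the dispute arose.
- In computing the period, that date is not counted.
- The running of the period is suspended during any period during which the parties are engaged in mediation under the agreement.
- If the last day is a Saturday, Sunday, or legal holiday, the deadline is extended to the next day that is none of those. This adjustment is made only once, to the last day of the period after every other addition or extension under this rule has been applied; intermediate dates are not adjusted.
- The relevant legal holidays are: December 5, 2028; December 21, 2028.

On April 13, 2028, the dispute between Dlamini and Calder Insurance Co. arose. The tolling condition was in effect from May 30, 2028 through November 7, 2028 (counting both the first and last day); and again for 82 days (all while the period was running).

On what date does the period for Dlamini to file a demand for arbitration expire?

November 26, 2029

346 days after April 13, 2028 is March 25, 2029.
From May 30, 2028 through November 7, 2028 inclusive is 162 days; tolling adds 162 days: March 25, 2029 + 162 days = September 3, 2029.
Tolling adds 82 days: September 3, 2029 + 82 days = November 24, 2029.
November 24, 2029 is Saturday; November 25, 2029 is Sunday. The next qualifying day is November 26, 2029.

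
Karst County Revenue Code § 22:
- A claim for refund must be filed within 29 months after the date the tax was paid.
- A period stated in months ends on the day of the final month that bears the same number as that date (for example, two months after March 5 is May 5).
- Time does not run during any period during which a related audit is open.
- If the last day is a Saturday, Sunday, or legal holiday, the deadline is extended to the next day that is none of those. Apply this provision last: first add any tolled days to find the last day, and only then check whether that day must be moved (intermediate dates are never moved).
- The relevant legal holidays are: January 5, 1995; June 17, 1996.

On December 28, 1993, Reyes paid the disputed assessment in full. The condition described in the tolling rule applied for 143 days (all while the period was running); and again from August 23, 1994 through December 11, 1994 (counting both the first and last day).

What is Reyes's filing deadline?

February 6, 1997

29 months after December 28, 1993 is May 28, 1996.
Tolling adds 143 days: May 28, 1996 + 143 days = October 18, 1996.
From August 23, 1994 through December 11, 1994 inclusive is 111 days; tolling adds 111 days: October 18, 1996 + 111 days = February 6, 1997.
February 6, 1997 is a Thursday and not a legal holiday, so no extension applies.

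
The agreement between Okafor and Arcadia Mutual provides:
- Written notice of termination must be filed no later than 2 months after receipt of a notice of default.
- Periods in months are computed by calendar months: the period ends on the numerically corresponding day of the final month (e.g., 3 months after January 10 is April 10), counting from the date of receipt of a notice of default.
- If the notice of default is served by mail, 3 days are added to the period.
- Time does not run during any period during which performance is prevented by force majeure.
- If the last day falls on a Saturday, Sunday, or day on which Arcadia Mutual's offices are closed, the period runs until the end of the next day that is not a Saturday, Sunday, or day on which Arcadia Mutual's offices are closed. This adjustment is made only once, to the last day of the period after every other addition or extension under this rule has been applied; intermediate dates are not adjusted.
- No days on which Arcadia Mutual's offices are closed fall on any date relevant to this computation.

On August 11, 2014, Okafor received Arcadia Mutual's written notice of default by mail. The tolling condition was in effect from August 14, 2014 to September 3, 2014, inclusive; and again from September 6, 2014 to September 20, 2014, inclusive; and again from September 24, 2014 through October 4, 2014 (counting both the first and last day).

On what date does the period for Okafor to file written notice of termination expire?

2 months after August 11, 2014 is October 11, 2014.
Service was by mail, adding 3 days: October 11, 2014 + 3 days = October 14, 2014.
From August 14, 2014 through September 3, 2014 inclusive is 21 days; tolling adds 21 days: October 14, 2014 + 21 days = November 4, 2014.
From September 6, 2014 through September 20, 2014 inclusive is 15 days; tolling adds 15 days: November 4, 2014 + 15 days = November 19, 2014.
From September 24, 2014 through October 4, 2014 inclusive is 11 days; tolling adds 11 days: November 19, 2014 + 11 days = November 30, 2014.
November 30, 2014 is Sunday. The next qualifying day is December 1, 2014.

December 1, 2014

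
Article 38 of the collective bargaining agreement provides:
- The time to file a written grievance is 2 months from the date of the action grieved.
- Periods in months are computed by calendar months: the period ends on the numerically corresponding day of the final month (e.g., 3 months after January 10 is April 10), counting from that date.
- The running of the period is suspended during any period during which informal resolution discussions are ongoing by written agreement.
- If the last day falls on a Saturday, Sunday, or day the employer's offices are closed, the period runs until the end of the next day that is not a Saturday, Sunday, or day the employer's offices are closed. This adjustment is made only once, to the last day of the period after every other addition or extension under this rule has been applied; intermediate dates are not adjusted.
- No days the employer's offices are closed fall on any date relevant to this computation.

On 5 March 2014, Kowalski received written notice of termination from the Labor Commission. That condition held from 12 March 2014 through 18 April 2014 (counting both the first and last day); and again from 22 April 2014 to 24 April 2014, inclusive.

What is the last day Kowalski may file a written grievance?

2 months after 5 March 2014 is May 5, 2014.
From March 12, 2014 through April 18, 2014 inclusive is 38 days; tolling adds 38 days: May 5, 2014 + 38 days = June 12, 2014.
From April 22, 2014 through April 24, 2014 inclusive is 3 days; tolling adds 3 days: June 12, 2014 + 3 days = June 15, 2014.
June 15, 2014 is Sunday. The next qualifying day is June 16, 2014.

June 16, 2014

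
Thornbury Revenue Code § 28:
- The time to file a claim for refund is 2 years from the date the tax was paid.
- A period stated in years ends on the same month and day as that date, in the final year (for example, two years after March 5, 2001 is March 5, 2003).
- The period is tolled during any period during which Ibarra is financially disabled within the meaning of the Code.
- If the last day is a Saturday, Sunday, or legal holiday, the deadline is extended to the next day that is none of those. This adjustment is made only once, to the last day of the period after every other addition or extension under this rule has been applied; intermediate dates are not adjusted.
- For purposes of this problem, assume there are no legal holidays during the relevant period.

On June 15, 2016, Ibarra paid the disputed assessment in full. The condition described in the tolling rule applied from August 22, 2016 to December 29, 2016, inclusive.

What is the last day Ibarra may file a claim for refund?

October 23, 2018

2 years after June 15, 2016 is June 15, 2018.
From August 22, 2016 through December 29, 2016 inclusive is 130 days; tolling adds 130 days: June 15, 2018 + 130 days = October 23, 2018.
October 23, 2018 is a Tuesday and not a legal holiday, so no extension applies.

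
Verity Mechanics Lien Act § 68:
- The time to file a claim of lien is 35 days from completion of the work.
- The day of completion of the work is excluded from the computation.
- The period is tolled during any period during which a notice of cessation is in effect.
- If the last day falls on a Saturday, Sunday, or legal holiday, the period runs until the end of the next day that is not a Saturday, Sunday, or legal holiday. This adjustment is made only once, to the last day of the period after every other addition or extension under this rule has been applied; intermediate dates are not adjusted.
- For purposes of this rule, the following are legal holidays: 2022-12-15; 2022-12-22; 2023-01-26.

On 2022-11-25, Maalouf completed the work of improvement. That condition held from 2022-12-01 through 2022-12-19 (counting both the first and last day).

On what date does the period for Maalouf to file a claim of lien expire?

January 18, 2023

35 days after 2022-11-25 is December 30, 2022.
From December 1, 2022 through December 19, 2022 inclusive is 19 days; tolling adds 19 days: December 30, 2022 + 19 days = January 18, 2023.
January 18, 2023 is a Wednesday and not a legal holiday, so no extension applies.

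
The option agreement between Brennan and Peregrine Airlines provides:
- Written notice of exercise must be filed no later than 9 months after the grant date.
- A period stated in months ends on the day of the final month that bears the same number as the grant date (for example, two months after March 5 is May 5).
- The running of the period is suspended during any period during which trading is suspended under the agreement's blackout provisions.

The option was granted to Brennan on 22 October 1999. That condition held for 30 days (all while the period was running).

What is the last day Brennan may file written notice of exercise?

9 months after 22 October 1999 is July 22, 2000.
Tolling adds 30 days: July 22, 2000 + 30 days = August 21, 2000.

August 21, 2000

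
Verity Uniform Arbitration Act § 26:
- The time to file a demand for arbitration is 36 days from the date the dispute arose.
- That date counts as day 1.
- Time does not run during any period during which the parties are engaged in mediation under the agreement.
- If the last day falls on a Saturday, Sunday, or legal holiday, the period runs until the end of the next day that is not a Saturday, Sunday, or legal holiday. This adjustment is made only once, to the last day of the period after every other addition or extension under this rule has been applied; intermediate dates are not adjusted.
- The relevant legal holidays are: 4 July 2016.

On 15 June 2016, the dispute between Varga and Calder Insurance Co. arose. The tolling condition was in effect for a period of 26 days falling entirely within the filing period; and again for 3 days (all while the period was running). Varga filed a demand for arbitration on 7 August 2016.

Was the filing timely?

Yes

Counting 15 June 2016 as day 1, day 36 is July 20, 2016.
Tolling adds 26 days: July 20, 2016 + 26 days = August 15, 2016.
Tolling adds 3 days: August 15, 2016 + 3 days = August 18, 2016.
August 18, 2016 is a Thursday and not a legal holiday, so no extension applies.
The deadline is August 18, 2016; the filing on August 7, 2016 is on or before that date.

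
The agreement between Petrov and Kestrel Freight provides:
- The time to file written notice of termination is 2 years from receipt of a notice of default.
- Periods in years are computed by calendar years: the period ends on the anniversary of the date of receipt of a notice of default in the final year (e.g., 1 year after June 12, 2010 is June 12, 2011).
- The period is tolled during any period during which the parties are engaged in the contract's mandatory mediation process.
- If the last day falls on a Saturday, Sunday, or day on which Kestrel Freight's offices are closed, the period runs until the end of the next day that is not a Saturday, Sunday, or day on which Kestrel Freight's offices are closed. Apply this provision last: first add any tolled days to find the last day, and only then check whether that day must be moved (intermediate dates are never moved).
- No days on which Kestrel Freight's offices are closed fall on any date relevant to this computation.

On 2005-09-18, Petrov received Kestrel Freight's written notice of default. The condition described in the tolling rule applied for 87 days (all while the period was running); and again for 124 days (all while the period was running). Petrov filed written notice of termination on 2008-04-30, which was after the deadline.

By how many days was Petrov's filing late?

2 years after 2005-09-18 is September 18, 2007.
Tolling adds 87 days: September 18, 2007 + 87 days = December 14, 2007.
Tolling adds 124 days: December 14, 2007 + 124 days = April 16, 2008.
April 16, 2008 is a Wednesday and not a day on which Kestrel Freight's offices are closed, so no extension applies.
The deadline is April 16, 2008; from April 16, 2008 to April 30, 2008 is 14 days.

14 days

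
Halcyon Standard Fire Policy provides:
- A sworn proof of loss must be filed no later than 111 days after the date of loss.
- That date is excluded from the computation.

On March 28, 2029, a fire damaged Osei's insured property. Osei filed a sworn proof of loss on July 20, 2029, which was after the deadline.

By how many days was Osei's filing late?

3 days

111 days after March 28, 2029 is July 17, 2029.
The deadline is July 17, 2029; from July 17, 2029 to July 20, 2029 is 3 days.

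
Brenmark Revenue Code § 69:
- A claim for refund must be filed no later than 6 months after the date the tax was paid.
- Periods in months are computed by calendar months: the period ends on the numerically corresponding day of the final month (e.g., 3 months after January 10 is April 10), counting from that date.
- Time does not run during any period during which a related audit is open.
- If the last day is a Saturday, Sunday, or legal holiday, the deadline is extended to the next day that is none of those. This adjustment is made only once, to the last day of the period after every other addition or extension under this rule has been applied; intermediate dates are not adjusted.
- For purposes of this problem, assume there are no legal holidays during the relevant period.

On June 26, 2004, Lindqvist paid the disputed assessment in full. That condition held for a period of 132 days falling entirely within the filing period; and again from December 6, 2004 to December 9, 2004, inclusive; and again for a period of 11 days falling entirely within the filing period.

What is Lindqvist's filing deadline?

6 months after June 26, 2004 is December 26, 2004.
Tolling adds 132 days: December 26, 2004 + 132 days = May 7, 2005.
From December 6, 2004 through December 9, 2004 inclusive is 4 days; tolling adds 4 days: May 7, 2005 + 4 days = May 11, 2005.
Tolling adds 11 days: May 11, 2005 + 11 days = May 22, 2005.
May 22, 2005 is Sunday. The next qualifying day is May 23, 2005.

May 23, 2005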